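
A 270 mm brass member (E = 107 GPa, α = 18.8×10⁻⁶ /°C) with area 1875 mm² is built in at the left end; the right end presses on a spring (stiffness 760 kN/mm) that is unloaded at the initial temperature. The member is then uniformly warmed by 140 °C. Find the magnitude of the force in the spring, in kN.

The unrestrained thermal change is αΔT L = 18.8×10⁻⁶ × 140 × 270 = 0.7106 mm.
Let P be the compressive force at the spring. The member shortens elastically by PL/(AE) and the spring compresses by P/k; together these equal δ_free.
P [ L/(AE) + 1/k ] = δ_free → P [ 270/(1875×107×10³) + 1/(760×10³) ] = 0.7106.
P = 0.7106 / 2.662×10⁻⁶ = 267000 N.

P ≈ 267 kN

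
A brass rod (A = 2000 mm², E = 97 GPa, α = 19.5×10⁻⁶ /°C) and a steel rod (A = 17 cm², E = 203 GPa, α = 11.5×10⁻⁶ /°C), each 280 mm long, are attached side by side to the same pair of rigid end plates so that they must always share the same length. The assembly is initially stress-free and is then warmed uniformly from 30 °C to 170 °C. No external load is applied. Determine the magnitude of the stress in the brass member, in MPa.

Equilibrium of a rigid end plate with no external load gives equal and opposite internal forces ±P in the two members. Since α_{brass} > α_{steel}, heating drives the brass into compression and the steel into tension.
Compatibility of the two members (thermal + elastic change equal): (α₁ − α₂)ΔT = P·[1/(A₁E₁) + 1/(A₂E₂)].
|α₁ − α₂|·ΔT = 8×10⁻⁶ × 140 = 0.00112.
1/(A₁E₁) + 1/(A₂E₂) = 1/(2000×97×10³) + 1/(1700×203×10³) = 8.052×10⁻⁹ N⁻¹.
P = 0.00112 / 8.052×10⁻⁹ = 139100 N = 139.1 kN.
σ_{brass} = P/A₁ = 139100/2000 = 69.54 MPa, compressive.

σ ≈ 69.5 MPa (compressive)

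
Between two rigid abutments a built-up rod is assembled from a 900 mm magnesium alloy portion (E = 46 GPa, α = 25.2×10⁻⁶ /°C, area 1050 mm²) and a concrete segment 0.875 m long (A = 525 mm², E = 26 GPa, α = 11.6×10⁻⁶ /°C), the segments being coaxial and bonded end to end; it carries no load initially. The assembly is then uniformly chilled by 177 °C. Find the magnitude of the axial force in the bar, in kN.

With the walls removed the bar would change length by δ_free = Σ αᵢΔT Lᵢ = 25.2×10⁻⁶×177×900 + 11.6×10⁻⁶×177×875 = 5.811 mm.
The walls prevent any net length change, so an axial force P (same in every segment) develops. Compatibility: P · Σ Lᵢ/(AᵢEᵢ) = δ_free.
The series flexibility is Σ Lᵢ/(AᵢEᵢ) = 900/(1050×46×10³) + 875/(525×26×10³) = 8.274×10⁻⁵ mm/N.
P = 5.811 / 8.274×10⁻⁵ = 70230 N = 70.23 kN, tensile.

P ≈ 70.2 kN (tensile)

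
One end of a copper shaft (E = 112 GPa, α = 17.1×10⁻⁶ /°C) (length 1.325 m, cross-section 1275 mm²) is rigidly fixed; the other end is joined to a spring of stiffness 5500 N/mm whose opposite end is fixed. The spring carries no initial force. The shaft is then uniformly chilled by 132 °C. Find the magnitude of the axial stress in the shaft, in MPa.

σ ≈ 12.3 MPa (tensile)

If the spring were absent the shaft would shorten by αΔT L = 17.1×10⁻⁶ × 132 × 1325 = 2.991 mm.
With a force P in the spring, the elastic change of the shaft is PL/(AE) and that of the spring is P/k; compatibility requires their sum to equal δ_free.
P [ L/(AE) + 1/k ] = δ_free → P [ 1325/(1275×112×10³) + 1/(5500) ] = 2.991.
P = 2.991 / 0.0001911 = 15650 N.
σ = P/A = 15650/1275 = 12.28 MPa.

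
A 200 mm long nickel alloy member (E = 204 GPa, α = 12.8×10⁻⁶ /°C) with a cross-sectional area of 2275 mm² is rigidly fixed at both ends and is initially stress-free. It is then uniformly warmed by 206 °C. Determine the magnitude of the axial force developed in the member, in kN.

P ≈ 1220 kN (compressive)

With zero net strain, σ = E·αΔT = 204 GPa × 12.8×10⁻⁶ × 206 = 537.9 MPa.
Axial force P = σA = 537.9 × 2275 = 1.224×10⁶ N = 1224 kN, compressive.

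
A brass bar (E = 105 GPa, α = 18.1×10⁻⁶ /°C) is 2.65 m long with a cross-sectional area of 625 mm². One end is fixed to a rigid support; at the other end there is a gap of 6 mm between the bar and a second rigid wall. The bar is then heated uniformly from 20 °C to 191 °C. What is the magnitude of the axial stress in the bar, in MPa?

σ ≈ 87.2 MPa (compressive)

If the wall were absent the bar would grow by αΔT L = 18.1×10⁻⁶ × 171 × 2650 = 8.202 mm.
After closing the 6 mm clearance, 8.202 − 6 = 2.202 mm of expansion remains to be suppressed by the wall.
So σ = E(δ_free − g)/L = 105×10³ × 2.202/2650 = 87.25 MPa.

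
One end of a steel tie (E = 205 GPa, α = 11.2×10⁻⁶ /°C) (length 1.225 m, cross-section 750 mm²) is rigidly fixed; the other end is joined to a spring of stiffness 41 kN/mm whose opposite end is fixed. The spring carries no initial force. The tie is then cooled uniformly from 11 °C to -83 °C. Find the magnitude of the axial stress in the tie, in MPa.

σ ≈ 53.1 MPa (tensile)

If the spring were absent the tie would shorten by αΔT L = 11.2×10⁻⁶ × 94 × 1225 = 1.29 mm.
Let P be the tensile force in the spring. The tie extends elastically by PL/(AE) and the spring stretches by P/k; together these equal δ_free.
P [ L/(AE) + 1/k ] = δ_free → P [ 1225/(750×205×10³) + 1/(41×10³) ] = 1.29.
P = 1.29 / 3.236×10⁻⁵ = 39860 N.
σ = P/A = 39860/750 = 53.14 MPa.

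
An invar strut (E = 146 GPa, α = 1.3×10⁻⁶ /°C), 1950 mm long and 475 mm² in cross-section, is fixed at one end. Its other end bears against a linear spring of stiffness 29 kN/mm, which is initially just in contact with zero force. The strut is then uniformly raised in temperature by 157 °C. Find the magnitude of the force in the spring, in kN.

The unrestrained thermal change is αΔT L = 1.3×10⁻⁶ × 157 × 1950 = 0.398 mm.
Let P be the compressive force at the spring. The strut shortens elastically by PL/(AE) and the spring compresses by P/k; together these equal δ_free.
P [ L/(AE) + 1/k ] = δ_free → P [ 1950/(475×146×10³) + 1/(29×10³) ] = 0.398.
P = 0.398 / 6.26×10⁻⁵ = 6358 N.

P ≈ 6.36 kN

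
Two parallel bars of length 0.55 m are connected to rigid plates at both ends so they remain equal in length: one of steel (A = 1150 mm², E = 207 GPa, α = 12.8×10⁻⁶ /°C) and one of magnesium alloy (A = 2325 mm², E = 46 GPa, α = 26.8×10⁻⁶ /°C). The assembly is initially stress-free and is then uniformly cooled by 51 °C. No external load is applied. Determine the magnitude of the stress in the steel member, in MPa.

Equilibrium of a rigid end plate with no external load gives equal and opposite internal forces ±P in the two members. Since α_{magnesium alloy} > α_{steel}, cooling drives the magnesium alloy into tension and the steel into compression.
Setting the final lengths equal and cancelling L: (α₁ − α₂)ΔT = P/(A₁E₁) + P/(A₂E₂).
|α₁ − α₂|·ΔT = 14×10⁻⁶ × 51 = 0.000714.
1/(A₁E₁) + 1/(A₂E₂) = 1/(1150×207×10³) + 1/(2325×46×10³) = 1.355×10⁻⁸ N⁻¹.
P = 0.000714 / 1.355×10⁻⁸ = 52690 N = 52.69 kN.
σ_{steel} = P/A₁ = 52690/1150 = 45.82 MPa, compressive.

σ ≈ 45.8 MPa (compressive)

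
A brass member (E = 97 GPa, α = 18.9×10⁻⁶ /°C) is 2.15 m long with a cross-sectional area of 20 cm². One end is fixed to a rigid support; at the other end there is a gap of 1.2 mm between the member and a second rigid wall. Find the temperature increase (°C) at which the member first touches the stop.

ΔT ≈ 29.5 °C

Contact occurs when the free expansion equals the gap: αΔT L = 1.2 mm.
So ΔT = g/(αL) = 1.2/(18.9×10⁻⁶ × 2150) = 29.53 °C.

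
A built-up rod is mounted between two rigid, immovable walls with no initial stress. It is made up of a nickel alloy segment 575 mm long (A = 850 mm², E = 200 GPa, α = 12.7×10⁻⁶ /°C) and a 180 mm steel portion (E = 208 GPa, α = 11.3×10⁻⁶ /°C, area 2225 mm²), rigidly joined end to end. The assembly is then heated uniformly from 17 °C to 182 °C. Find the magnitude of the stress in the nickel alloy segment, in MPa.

With the walls removed the bar would change length by δ_free = Σ αᵢΔT Lᵢ = 12.7×10⁻⁶×165×575 + 11.3×10⁻⁶×165×180 = 1.541 mm.
The walls prevent any net length change, so an axial force P (same in every segment) develops. Compatibility: P · Σ Lᵢ/(AᵢEᵢ) = δ_free.
Σ Lᵢ/(AᵢEᵢ) = 575/(850×200×10³) + 180/(2225×208×10³) = 3.771×10⁻⁶ mm/N.
So P = 1.541 / 3.771×10⁻⁶ = 408.5 kN, compressive.
σ_{nickel alloy} = P / A = 408500 / 850 = 480.6 MPa.

σ ≈ 481 MPa (compressive)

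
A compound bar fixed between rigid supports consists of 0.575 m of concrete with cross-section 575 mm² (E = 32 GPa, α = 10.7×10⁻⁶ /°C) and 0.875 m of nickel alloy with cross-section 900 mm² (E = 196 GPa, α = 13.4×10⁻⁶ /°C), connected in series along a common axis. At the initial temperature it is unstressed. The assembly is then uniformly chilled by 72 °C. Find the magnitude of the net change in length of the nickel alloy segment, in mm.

If the supports were absent, the total length change would be Σ αᵢΔT Lᵢ = 10.7×10⁻⁶×72×575 + 13.4×10⁻⁶×72×875 = 1.287 mm.
The rigid supports impose zero overall length change; the single axial force P common to all segments must satisfy P Σ Lᵢ/(AᵢEᵢ) = δ_free.
Σ Lᵢ/(AᵢEᵢ) = 575/(575×32×10³) + 875/(900×196×10³) = 3.621×10⁻⁵ mm/N.
Hence P = δ_free / Σ(L/AE) = 1.287/3.621×10⁻⁵ = 35.55 kN (tensile).
For the nickel alloy segment, free thermal change = 13.4×10⁻⁶×72×875 = 0.8442 mm and elastic change from P = 35550×875/(900×196×10³) = 0.1763 mm; these oppose, so the net change is 0.668 mm (segment shortens).

|ΔL| ≈ 0.668 mm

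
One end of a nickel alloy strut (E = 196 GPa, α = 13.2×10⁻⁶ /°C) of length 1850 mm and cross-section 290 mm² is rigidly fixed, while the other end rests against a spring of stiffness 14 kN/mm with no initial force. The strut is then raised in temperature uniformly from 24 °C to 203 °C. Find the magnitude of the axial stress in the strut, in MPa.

If the spring were absent the strut would lengthen by αΔT L = 13.2×10⁻⁶ × 179 × 1850 = 4.371 mm.
Let P be the compressive force at the spring. The strut shortens elastically by PL/(AE) and the spring compresses by P/k; together these equal δ_free.
So P = δ_free / [L/(AE) + 1/k] = 4.371 / [ 1850/(290×196×10³) + 1/(14×10³) ].
P = 4.371 / 0.000104 = 42040 N.
σ = P/A = 42040/290 = 145 MPa.

σ ≈ 145 MPa (compressive)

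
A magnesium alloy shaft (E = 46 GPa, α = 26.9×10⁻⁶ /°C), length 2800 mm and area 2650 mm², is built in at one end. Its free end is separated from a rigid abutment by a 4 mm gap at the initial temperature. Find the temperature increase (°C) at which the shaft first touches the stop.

ΔT ≈ 53.1 °C

The gap closes when αΔT L = 4 mm, since the shaft is still unstressed at that instant.
ΔT = 4 / (26.9×10⁻⁶ × 2800) = 53.11 °C.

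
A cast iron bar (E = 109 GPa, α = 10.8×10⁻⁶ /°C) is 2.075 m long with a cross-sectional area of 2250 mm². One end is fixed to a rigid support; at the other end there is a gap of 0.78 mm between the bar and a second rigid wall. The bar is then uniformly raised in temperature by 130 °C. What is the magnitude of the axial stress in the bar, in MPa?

σ ≈ 112 MPa (compressive)

Unrestrained expansion: δ_free = αΔT L = 10.8×10⁻⁶ × 130 × 2075 = 2.913 mm.
After closing the 0.78 mm clearance, 2.913 − 0.78 = 2.133 mm of expansion remains to be suppressed by the wall.
So σ = E(δ_free − g)/L = 109×10³ × 2.133/2075 = 112.1 MPa.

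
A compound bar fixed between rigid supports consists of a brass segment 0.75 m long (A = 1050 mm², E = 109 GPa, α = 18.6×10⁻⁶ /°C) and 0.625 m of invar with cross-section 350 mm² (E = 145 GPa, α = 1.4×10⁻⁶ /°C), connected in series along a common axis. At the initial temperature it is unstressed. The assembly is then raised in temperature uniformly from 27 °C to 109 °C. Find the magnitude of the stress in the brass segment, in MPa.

With the walls removed the bar would change length by δ_free = Σ αᵢΔT Lᵢ = 18.6×10⁻⁶×82×750 + 1.4×10⁻⁶×82×625 = 1.216 mm.
The rigid supports impose zero overall length change; the single axial force P common to all segments must satisfy P Σ Lᵢ/(AᵢEᵢ) = δ_free.
The series flexibility is Σ Lᵢ/(AᵢEᵢ) = 750/(1050×109×10³) + 625/(350×145×10³) = 1.887×10⁻⁵ mm/N.
So P = 1.216 / 1.887×10⁻⁵ = 64.43 kN, compressive.
σ_{brass} = P / A = 64430 / 1050 = 61.36 MPa.

σ ≈ 61.4 MPa (compressive)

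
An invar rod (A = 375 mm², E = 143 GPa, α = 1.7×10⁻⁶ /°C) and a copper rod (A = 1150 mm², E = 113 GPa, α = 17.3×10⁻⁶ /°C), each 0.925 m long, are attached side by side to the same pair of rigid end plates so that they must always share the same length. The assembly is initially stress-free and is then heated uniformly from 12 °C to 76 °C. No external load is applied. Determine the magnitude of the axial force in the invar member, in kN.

P ≈ 37.9 kN (tensile in the invar)

Equilibrium of a rigid end plate with no external load gives equal and opposite internal forces ±P in the two members. Since α_{copper} > α_{invar}, heating drives the copper into compression and the invar into tension.
Compatibility of the two members (thermal + elastic change equal): (α₁ − α₂)ΔT = P·[1/(A₁E₁) + 1/(A₂E₂)].
|α₁ − α₂|·ΔT = 15.6×10⁻⁶ × 64 = 0.0009984.
1/(A₁E₁) + 1/(A₂E₂) = 1/(375×143×10³) + 1/(1150×113×10³) = 2.634×10⁻⁸ N⁻¹.
So P = 0.0009984 / 2.634×10⁻⁸ = 37.9 kN.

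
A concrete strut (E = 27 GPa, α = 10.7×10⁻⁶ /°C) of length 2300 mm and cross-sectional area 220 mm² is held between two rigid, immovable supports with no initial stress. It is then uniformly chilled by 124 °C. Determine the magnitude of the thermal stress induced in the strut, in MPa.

σ ≈ 35.8 MPa (tensile)

The supports are rigid, so the total axial strain is zero. The restrained thermal strain is ε = αΔT = 10.7×10⁻⁶ × 124 = 1326.8×10⁻⁶.
Hence σ = E·αΔT = 27×10³ × 1326.8×10⁻⁶ = 35.82 MPa, tensile.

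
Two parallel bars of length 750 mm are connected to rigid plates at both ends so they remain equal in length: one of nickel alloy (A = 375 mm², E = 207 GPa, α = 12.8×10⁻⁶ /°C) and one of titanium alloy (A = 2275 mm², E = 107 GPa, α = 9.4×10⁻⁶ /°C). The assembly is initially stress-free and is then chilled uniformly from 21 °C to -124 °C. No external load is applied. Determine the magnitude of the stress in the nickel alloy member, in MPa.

σ ≈ 77.4 MPa (tensile)

The nickel alloy has the larger α, so on cooling it would change length more than the titanium alloy if both were free. The rigid plates force a common final length, so the nickel alloy is put into tension and the titanium alloy into compression, with equal and opposite forces P (no external load).
Compatibility of the two members (thermal + elastic change equal): (α₁ − α₂)ΔT = P·[1/(A₁E₁) + 1/(A₂E₂)].
|α₁ − α₂|·ΔT = 3.4×10⁻⁶ × 145 = 0.000493.
1/(A₁E₁) + 1/(A₂E₂) = 1/(375×207×10³) + 1/(2275×107×10³) = 1.699×10⁻⁸ N⁻¹.
P = 0.000493 / 1.699×10⁻⁸ = 29020 N = 29.02 kN.
σ_{nickel alloy} = P/A₁ = 29020/375 = 77.38 MPa, tensile.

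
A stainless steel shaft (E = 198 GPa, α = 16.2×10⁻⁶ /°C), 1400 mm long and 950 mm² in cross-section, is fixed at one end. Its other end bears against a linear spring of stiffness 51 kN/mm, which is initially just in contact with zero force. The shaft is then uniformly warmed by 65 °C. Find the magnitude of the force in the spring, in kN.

If the spring were absent the shaft would lengthen by αΔT L = 16.2×10⁻⁶ × 65 × 1400 = 1.474 mm.
With a force P in the spring, the elastic change of the shaft is PL/(AE) and that of the spring is P/k; compatibility requires their sum to equal δ_free.
So P = δ_free / [L/(AE) + 1/k] = 1.474 / [ 1400/(950×198×10³) + 1/(51×10³) ].
P = 1.474 / 2.705×10⁻⁵ = 54500 N.

P ≈ 54.5 kN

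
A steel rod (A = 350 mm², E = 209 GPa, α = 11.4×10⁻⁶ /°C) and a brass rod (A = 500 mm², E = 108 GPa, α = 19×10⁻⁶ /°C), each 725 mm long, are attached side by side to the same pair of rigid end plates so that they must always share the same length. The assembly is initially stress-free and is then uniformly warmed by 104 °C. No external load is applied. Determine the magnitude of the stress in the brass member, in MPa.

Equilibrium of a rigid end plate with no external load gives equal and opposite internal forces ±P in the two members. Since α_{brass} > α_{steel}, heating drives the brass into compression and the steel into tension.
Setting the final lengths equal and cancelling L: (α₁ − α₂)ΔT = P/(A₁E₁) + P/(A₂E₂).
|α₁ − α₂|·ΔT = 7.6×10⁻⁶ × 104 = 0.0007904.
1/(A₁E₁) + 1/(A₂E₂) = 1/(350×209×10³) + 1/(500×108×10³) = 3.219×10⁻⁸ N⁻¹.
P = 0.0007904 / 3.219×10⁻⁸ = 24550 N = 24.55 kN.
σ_{brass} = P/A₂ = 24550/500 = 49.11 MPa, compressive.

σ ≈ 49.1 MPa (compressive)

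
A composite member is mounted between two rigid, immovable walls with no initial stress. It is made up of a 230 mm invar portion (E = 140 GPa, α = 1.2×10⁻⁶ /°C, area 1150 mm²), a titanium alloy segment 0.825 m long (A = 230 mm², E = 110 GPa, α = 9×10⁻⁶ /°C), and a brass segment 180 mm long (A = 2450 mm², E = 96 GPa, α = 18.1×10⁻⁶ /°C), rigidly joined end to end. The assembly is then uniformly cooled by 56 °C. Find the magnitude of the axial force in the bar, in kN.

Free thermal contraction of the whole bar: Σ αᵢΔT Lᵢ = 1.2×10⁻⁶×56×230 + 9×10⁻⁶×56×825 + 18.1×10⁻⁶×56×180 = 0.6137 mm.
The rigid supports impose zero overall length change; the single axial force P common to all segments must satisfy P Σ Lᵢ/(AᵢEᵢ) = δ_free.
Σ Lᵢ/(AᵢEᵢ) = 230/(1150×140×10³) + 825/(230×110×10³) + 180/(2450×96×10³) = 3.48×10⁻⁵ mm/N.
Hence P = δ_free / Σ(L/AE) = 0.6137/3.48×10⁻⁵ = 17.63 kN (tensile).

P ≈ 17.6 kN (tensile)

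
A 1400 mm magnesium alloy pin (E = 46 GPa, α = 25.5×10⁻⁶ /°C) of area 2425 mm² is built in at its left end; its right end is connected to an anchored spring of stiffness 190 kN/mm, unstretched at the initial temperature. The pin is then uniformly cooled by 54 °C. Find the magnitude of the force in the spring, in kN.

Free thermal contraction: δ_free = αΔT L = 25.5×10⁻⁶ × 54 × 1400 = 1.928 mm.
With a force P in the spring, the elastic change of the pin is PL/(AE) and that of the spring is P/k; compatibility requires their sum to equal δ_free.
So P = δ_free / [L/(AE) + 1/k] = 1.928 / [ 1400/(2425×46×10³) + 1/(190×10³) ].
P = 1.928 / 1.781×10⁻⁵ = 108200 N.

P ≈ 108 kN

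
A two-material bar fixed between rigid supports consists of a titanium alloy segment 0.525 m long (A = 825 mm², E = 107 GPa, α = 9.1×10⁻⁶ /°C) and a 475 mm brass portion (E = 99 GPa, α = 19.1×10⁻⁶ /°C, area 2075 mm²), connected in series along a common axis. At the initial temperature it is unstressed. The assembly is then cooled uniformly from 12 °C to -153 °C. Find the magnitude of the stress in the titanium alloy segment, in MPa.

σ ≈ 335 MPa (tensile)

With the walls removed the bar would change length by δ_free = Σ αᵢΔT Lᵢ = 9.1×10⁻⁶×165×525 + 19.1×10⁻⁶×165×475 = 2.285 mm.
The walls prevent any net length change, so an axial force P (same in every segment) develops. Compatibility: P · Σ Lᵢ/(AᵢEᵢ) = δ_free.
Σ Lᵢ/(AᵢEᵢ) = 525/(825×107×10³) + 475/(2075×99×10³) = 8.26×10⁻⁶ mm/N.
Hence P = δ_free / Σ(L/AE) = 2.285/8.26×10⁻⁶ = 276.7 kN (tensile).
σ_{titanium alloy} = P / A = 276700 / 825 = 335.4 MPa.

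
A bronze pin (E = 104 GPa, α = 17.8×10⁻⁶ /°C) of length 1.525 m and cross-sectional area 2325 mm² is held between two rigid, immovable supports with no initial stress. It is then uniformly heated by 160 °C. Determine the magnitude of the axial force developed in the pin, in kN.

The ends cannot move, so σ = EαΔT = 104×10³ × 17.8×10⁻⁶ × 160 = 296.2 MPa.
P = AEαΔT = 2325 × 104×10³ × 17.8×10⁻⁶ × 160 = 688.6 kN (compressive).

P ≈ 689 kN (compressive)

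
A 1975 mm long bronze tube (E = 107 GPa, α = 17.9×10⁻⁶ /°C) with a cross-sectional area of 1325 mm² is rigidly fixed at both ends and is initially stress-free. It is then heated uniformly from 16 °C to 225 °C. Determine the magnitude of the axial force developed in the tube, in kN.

P ≈ 530 kN (compressive)

Full restraint means ε = 0, so the stress is σ = EαΔT = 107×10³ × 17.9×10⁻⁶ × 209 = 400.3 MPa.
Then P = σA = 400.3 × 1325 mm² = 530.4 kN, compressive.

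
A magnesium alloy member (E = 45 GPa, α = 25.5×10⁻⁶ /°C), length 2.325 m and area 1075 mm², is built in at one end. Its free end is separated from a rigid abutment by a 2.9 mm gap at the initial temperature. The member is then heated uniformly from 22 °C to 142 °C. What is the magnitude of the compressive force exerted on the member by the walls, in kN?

P ≈ 87.7 kN

If the wall were absent the member would grow by αΔT L = 25.5×10⁻⁶ × 120 × 2325 = 7.114 mm.
After closing the 2.9 mm clearance, 7.114 − 2.9 = 4.214 mm of expansion remains to be suppressed by the wall.
So σ = E(δ_free − g)/L = 45×10³ × 4.214/2325 = 81.57 MPa.
Force on the wall = σA = 81.57 × 1075 mm² = 87.69 kN.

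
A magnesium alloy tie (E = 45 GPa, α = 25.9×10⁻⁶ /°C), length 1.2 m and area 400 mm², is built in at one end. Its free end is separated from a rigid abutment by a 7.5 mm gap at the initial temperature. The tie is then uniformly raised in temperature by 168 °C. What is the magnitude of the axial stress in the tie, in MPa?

Free thermal elongation = αΔT L = 25.9×10⁻⁶ × 168 × 1200 = 5.221 mm.
Since δ_free = 5.22 mm is less than the 7.5 mm gap, the tie never touches the wall. No axial force develops.

σ ≈ 0 MPa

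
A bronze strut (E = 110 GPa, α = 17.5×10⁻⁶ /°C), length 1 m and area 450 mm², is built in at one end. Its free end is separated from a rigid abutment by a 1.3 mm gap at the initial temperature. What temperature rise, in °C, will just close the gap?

The gap closes when αΔT L = 1.3 mm, since the strut is still unstressed at that instant.
So ΔT = g/(αL) = 1.3/(17.5×10⁻⁶ × 1000) = 74.29 °C.

ΔT ≈ 74.3 °C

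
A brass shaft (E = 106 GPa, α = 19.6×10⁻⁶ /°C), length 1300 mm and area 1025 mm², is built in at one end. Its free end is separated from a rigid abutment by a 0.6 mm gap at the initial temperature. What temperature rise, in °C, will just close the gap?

ΔT ≈ 23.5 °C

Contact occurs when the free expansion equals the gap: αΔT L = 0.6 mm.
So ΔT = g/(αL) = 0.6/(19.6×10⁻⁶ × 1300) = 23.55 °C.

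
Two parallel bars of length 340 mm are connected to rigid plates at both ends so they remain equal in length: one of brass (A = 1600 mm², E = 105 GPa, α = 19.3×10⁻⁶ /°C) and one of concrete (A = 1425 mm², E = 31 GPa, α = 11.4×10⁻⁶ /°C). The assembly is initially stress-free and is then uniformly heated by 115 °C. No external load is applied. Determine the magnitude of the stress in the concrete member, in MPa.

The brass has the larger α, so on heating it would change length more than the concrete if both were free. The rigid plates force a common final length, so the brass is put into compression and the concrete into tension, with equal and opposite forces P (no external load).
Setting the final lengths equal and cancelling L: (α₁ − α₂)ΔT = P/(A₁E₁) + P/(A₂E₂).
|α₁ − α₂|·ΔT = 7.9×10⁻⁶ × 115 = 0.0009085.
1/(A₁E₁) + 1/(A₂E₂) = 1/(1600×105×10³) + 1/(1425×31×10³) = 2.859×10⁻⁸ N⁻¹.
So P = 0.0009085 / 2.859×10⁻⁸ = 31.78 kN.
σ_{concrete} = P/A₂ = 31780/1425 = 22.3 MPa, tensile.

σ ≈ 22.3 MPa (tensile)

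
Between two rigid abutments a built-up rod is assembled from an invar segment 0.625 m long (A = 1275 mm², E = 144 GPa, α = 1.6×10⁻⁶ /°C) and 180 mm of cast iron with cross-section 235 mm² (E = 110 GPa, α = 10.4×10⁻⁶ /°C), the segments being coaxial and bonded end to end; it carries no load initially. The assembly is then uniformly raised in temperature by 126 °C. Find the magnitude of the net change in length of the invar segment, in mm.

|ΔL| ≈ 0.00718 mm

With the walls removed the bar would change length by δ_free = Σ αᵢΔT Lᵢ = 1.6×10⁻⁶×126×625 + 10.4×10⁻⁶×126×180 = 0.3619 mm.
Since the ends are fixed, an axial force P builds up, equal in every segment, with P · Σ Lᵢ/(AᵢEᵢ) = δ_free.
Σ Lᵢ/(AᵢEᵢ) = 625/(1275×144×10³) + 180/(235×110×10³) = 1.037×10⁻⁵ mm/N.
P = 0.3619 / 1.037×10⁻⁵ = 34900 N = 34.9 kN, compressive.
For the invar segment, free thermal change = 1.6×10⁻⁶×126×625 = 0.126 mm and elastic change from P = 34900×625/(1275×144×10³) = 0.1188 mm; these oppose, so the net change is 0.00718 mm (segment lengthens).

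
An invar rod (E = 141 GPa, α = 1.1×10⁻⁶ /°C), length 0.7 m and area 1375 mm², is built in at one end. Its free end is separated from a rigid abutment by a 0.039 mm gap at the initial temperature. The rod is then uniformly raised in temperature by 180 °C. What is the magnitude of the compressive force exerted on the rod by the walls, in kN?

P ≈ 27.6 kN

If the wall were absent the rod would grow by αΔT L = 1.1×10⁻⁶ × 180 × 700 = 0.1386 mm.
The gap closes (δ_free > 0.039 mm) and the wall then resists a further 0.1386 − 0.039 = 0.0996 mm of expansion.
So σ = E(δ_free − g)/L = 141×10³ × 0.0996/700 = 20.06 MPa.
Force on the wall = σA = 20.06 × 1375 mm² = 27.59 kN.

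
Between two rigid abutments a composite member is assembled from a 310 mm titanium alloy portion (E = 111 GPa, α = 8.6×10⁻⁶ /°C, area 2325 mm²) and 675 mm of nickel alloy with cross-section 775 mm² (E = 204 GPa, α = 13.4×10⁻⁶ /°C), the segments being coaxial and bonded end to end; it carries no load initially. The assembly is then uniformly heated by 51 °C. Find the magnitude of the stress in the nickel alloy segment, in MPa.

Free thermal expansion of the whole bar: Σ αᵢΔT Lᵢ = 8.6×10⁻⁶×51×310 + 13.4×10⁻⁶×51×675 = 0.5973 mm.
The rigid supports impose zero overall length change; the single axial force P common to all segments must satisfy P Σ Lᵢ/(AᵢEᵢ) = δ_free.
Σ Lᵢ/(AᵢEᵢ) = 310/(2325×111×10³) + 675/(775×204×10³) = 5.471×10⁻⁶ mm/N.
P = 0.5973 / 5.471×10⁻⁶ = 109200 N = 109.2 kN, compressive.
σ_{nickel alloy} = P / A = 109200 / 775 = 140.9 MPa.

σ ≈ 141 MPa (compressive)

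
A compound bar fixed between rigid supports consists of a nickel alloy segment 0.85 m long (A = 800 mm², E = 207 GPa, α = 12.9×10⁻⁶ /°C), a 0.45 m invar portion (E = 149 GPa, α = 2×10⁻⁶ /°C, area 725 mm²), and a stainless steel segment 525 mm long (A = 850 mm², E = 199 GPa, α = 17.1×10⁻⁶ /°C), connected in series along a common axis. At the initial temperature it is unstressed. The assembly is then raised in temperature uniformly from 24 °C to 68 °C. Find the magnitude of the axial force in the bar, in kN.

With the walls removed the bar would change length by δ_free = Σ αᵢΔT Lᵢ = 12.9×10⁻⁶×44×850 + 2×10⁻⁶×44×450 + 17.1×10⁻⁶×44×525 = 0.9171 mm.
The rigid supports impose zero overall length change; the single axial force P common to all segments must satisfy P Σ Lᵢ/(AᵢEᵢ) = δ_free.
The series flexibility is Σ Lᵢ/(AᵢEᵢ) = 850/(800×207×10³) + 450/(725×149×10³) + 525/(850×199×10³) = 1.24×10⁻⁵ mm/N.
P = 0.9171 / 1.24×10⁻⁵ = 73940 N = 73.94 kN, compressive.

P ≈ 73.9 kN (compressive)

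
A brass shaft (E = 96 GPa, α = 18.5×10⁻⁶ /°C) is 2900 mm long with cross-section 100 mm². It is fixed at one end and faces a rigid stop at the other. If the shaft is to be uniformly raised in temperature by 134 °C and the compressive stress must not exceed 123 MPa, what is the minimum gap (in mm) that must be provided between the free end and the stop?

With no wall the shaft would lengthen by αΔT L = 18.5×10⁻⁶ × 134 × 2900 = 7.189 mm.
A stress of 123 MPa corresponds to the wall pushing the shaft back by σL/E = 123×2900/(96×10³) = 3.716 mm.
So the gap has to take up the difference, g_min = δ_free − σL/E = 7.189 − 3.716 = 3.473 mm.

g ≈ 3.47 mm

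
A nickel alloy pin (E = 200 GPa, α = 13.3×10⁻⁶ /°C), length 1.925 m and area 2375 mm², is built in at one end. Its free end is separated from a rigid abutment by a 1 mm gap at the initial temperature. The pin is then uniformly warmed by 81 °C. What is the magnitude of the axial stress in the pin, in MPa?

σ ≈ 112 MPa (compressive)

If the wall were absent the pin would grow by αΔT L = 13.3×10⁻⁶ × 81 × 1925 = 2.074 mm.
This exceeds the 1 mm gap, so the wall pushes back. The portion of expansion that must be recovered elastically is δ_free − gap = 2.074 − 1 = 1.074 mm.
So σ = E(δ_free − g)/L = 200×10³ × 1.074/1925 = 111.6 MPa.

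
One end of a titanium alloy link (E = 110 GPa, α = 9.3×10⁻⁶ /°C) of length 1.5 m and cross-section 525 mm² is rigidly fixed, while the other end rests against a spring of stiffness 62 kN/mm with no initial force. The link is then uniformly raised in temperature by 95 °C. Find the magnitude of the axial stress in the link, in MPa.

The unrestrained thermal change is αΔT L = 9.3×10⁻⁶ × 95 × 1500 = 1.325 mm.
Let P be the compressive force at the spring. The link shortens elastically by PL/(AE) and the spring compresses by P/k; together these equal δ_free.
P [ L/(AE) + 1/k ] = δ_free → P [ 1500/(525×110×10³) + 1/(62×10³) ] = 1.325.
P = 1.325 / 4.21×10⁻⁵ = 31480 N.
σ = P/A = 31480/525 = 59.95 MPa.

σ ≈ 60 MPa (compressive)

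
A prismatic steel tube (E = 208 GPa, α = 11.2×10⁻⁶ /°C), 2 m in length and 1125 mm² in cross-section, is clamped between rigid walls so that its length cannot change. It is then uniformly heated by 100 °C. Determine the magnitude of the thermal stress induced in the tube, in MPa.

σ ≈ 233 MPa (compressive)

With length fixed, the mechanical strain must cancel the thermal strain αΔT = 11.2×10⁻⁶ × 100 = 1120×10⁻⁶.
σ = EαΔT = 208×10³ × 11.2×10⁻⁶ × 100 = 233 MPa (compressive; the tube is trying to expand).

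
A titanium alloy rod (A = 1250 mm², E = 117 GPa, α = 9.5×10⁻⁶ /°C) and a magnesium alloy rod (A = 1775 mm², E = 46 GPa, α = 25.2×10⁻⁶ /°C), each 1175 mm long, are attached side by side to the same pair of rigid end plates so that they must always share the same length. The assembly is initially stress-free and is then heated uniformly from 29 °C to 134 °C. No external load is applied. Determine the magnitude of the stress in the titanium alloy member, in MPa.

σ ≈ 69.1 MPa (tensile)

Both members must finish at the same length. With the larger α, the magnesium alloy tends to over-expand; the plates restrain it, putting the magnesium alloy in compression and the titanium alloy in tension. With no external load the two internal forces are equal and opposite, magnitude P.
Setting the final lengths equal and cancelling L: (α₁ − α₂)ΔT = P/(A₁E₁) + P/(A₂E₂).
|α₁ − α₂|·ΔT = 15.7×10⁻⁶ × 105 = 0.001648.
1/(A₁E₁) + 1/(A₂E₂) = 1/(1250×117×10³) + 1/(1775×46×10³) = 1.909×10⁻⁸ N⁻¹.
So P = 0.001648 / 1.909×10⁻⁸ = 86.38 kN.
σ_{titanium alloy} = P/A₁ = 86380/1250 = 69.1 MPa, tensile.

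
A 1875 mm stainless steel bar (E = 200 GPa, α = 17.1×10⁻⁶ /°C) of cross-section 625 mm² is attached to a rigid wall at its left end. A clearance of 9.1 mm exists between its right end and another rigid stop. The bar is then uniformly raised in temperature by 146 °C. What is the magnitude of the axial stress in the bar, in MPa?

σ ≈ 0 MPa

Free thermal elongation = αΔT L = 17.1×10⁻⁶ × 146 × 1875 = 4.681 mm.
This is smaller than the 9.1 mm clearance, so the bar expands freely without reaching the stop — the stress is zero.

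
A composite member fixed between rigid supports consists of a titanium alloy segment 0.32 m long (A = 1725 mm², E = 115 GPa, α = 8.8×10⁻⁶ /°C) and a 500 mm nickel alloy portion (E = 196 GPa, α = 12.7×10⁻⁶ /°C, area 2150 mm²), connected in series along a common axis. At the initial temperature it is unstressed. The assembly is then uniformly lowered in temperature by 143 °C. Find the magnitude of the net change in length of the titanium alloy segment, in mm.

|ΔL| ≈ 0.353 mm

If the supports were absent, the total length change would be Σ αᵢΔT Lᵢ = 8.8×10⁻⁶×143×320 + 12.7×10⁻⁶×143×500 = 1.311 mm.
Since the ends are fixed, an axial force P builds up, equal in every segment, with P · Σ Lᵢ/(AᵢEᵢ) = δ_free.
The series flexibility is Σ Lᵢ/(AᵢEᵢ) = 320/(1725×115×10³) + 500/(2150×196×10³) = 2.8×10⁻⁶ mm/N.
So P = 1.311 / 2.8×10⁻⁶ = 468.2 kN, tensile.
For the titanium alloy segment, free thermal change = 8.8×10⁻⁶×143×320 = 0.4027 mm and elastic change from P = 468200×320/(1725×115×10³) = 0.7552 mm; these oppose, so the net change is 0.353 mm (segment lengthens).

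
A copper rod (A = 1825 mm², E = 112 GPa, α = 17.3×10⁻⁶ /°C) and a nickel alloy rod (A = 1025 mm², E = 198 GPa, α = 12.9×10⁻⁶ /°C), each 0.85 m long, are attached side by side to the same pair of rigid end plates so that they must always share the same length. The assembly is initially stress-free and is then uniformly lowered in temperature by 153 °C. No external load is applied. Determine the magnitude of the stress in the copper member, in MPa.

Equilibrium of a rigid end plate with no external load gives equal and opposite internal forces ±P in the two members. Since α_{copper} > α_{nickel alloy}, cooling drives the copper into tension and the nickel alloy into compression.
Equating the net (thermal + elastic) strains gives |α₁ − α₂|·ΔT = P·[1/(A₁E₁) + 1/(A₂E₂)].
|α₁ − α₂|·ΔT = 4.4×10⁻⁶ × 153 = 0.0006732.
1/(A₁E₁) + 1/(A₂E₂) = 1/(1825×112×10³) + 1/(1025×198×10³) = 9.82×10⁻⁹ N⁻¹.
So P = 0.0006732 / 9.82×10⁻⁹ = 68.56 kN.
σ_{copper} = P/A₁ = 68560/1825 = 37.57 MPa, tensile.

σ ≈ 37.6 MPa (tensile)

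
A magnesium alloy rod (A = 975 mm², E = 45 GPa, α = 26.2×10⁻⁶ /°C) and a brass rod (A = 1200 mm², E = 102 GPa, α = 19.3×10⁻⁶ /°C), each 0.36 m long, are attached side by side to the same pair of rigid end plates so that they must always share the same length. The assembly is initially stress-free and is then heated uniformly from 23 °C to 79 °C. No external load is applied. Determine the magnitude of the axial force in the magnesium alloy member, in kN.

Both members must finish at the same length. With the larger α, the magnesium alloy tends to over-expand; the plates restrain it, putting the magnesium alloy in compression and the brass in tension. With no external load the two internal forces are equal and opposite, magnitude P.
Compatibility of the two members (thermal + elastic change equal): (α₁ − α₂)ΔT = P·[1/(A₁E₁) + 1/(A₂E₂)].
|α₁ − α₂|·ΔT = 6.9×10⁻⁶ × 56 = 0.0003864.
1/(A₁E₁) + 1/(A₂E₂) = 1/(975×45×10³) + 1/(1200×102×10³) = 3.096×10⁻⁸ N⁻¹.
So P = 0.0003864 / 3.096×10⁻⁸ = 12.48 kN.

P ≈ 12.5 kN (compressive in the magnesium alloy)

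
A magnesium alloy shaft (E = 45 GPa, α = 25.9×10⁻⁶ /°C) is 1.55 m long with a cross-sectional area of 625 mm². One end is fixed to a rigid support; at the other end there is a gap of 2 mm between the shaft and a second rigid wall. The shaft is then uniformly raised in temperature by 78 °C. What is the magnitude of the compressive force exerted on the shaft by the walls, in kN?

P ≈ 20.5 kN

Free thermal elongation = αΔT L = 25.9×10⁻⁶ × 78 × 1550 = 3.131 mm.
After closing the 2 mm clearance, 3.131 − 2 = 1.131 mm of expansion remains to be suppressed by the wall.
That suppressed elongation corresponds to σ = E·Δ/L = 45×10³ × 1.131/1550 = 32.84 MPa.
P = σA = 32.84 × 625 = 20.53 kN.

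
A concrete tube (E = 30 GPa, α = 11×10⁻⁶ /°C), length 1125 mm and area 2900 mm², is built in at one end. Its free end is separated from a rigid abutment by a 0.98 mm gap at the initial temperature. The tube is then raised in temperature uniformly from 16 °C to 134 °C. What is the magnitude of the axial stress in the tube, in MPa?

If the wall were absent the tube would grow by αΔT L = 11×10⁻⁶ × 118 × 1125 = 1.46 mm.
This exceeds the 0.98 mm gap, so the wall pushes back. The portion of expansion that must be recovered elastically is δ_free − gap = 1.46 − 0.98 = 0.4802 mm.
Compatibility: PL/(AE) = 0.4802 mm, so σ = P/A = E × (0.4802/1125) = 12.81 MPa.

σ ≈ 12.8 MPa (compressive)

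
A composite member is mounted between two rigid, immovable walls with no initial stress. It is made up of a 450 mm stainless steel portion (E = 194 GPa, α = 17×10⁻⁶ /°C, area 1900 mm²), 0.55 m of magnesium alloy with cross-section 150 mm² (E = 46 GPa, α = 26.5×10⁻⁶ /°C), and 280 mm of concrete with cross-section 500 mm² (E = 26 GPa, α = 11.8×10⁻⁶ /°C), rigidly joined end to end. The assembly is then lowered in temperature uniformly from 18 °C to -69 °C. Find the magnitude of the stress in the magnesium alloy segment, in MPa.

If the supports were absent, the total length change would be Σ αᵢΔT Lᵢ = 17×10⁻⁶×87×450 + 26.5×10⁻⁶×87×550 + 11.8×10⁻⁶×87×280 = 2.221 mm.
The rigid supports impose zero overall length change; the single axial force P common to all segments must satisfy P Σ Lᵢ/(AᵢEᵢ) = δ_free.
Σ Lᵢ/(AᵢEᵢ) = 450/(1900×194×10³) + 550/(150×46×10³) + 280/(500×26×10³) = 0.0001025 mm/N.
So P = 2.221 / 0.0001025 = 21.67 kN, tensile.
σ_{magnesium alloy} = P / A = 21670 / 150 = 144.5 MPa.

σ ≈ 144 MPa (tensile)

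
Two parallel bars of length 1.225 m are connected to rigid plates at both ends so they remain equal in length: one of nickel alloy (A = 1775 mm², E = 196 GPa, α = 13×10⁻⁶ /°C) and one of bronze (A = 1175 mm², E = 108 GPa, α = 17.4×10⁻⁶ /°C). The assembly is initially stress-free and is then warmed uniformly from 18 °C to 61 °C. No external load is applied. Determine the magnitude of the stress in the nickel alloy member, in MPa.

σ ≈ 9.91 MPa (tensile)

Equilibrium of a rigid end plate with no external load gives equal and opposite internal forces ±P in the two members. Since α_{bronze} > α_{nickel alloy}, heating drives the bronze into compression and the nickel alloy into tension.
Equating the net (thermal + elastic) strains gives |α₁ − α₂|·ΔT = P·[1/(A₁E₁) + 1/(A₂E₂)].
|α₁ − α₂|·ΔT = 4.4×10⁻⁶ × 43 = 0.0001892.
1/(A₁E₁) + 1/(A₂E₂) = 1/(1775×196×10³) + 1/(1175×108×10³) = 1.075×10⁻⁸ N⁻¹.
So P = 0.0001892 / 1.075×10⁻⁸ = 17.59 kN.
σ_{nickel alloy} = P/A₁ = 17590/1775 = 9.911 MPa, tensile.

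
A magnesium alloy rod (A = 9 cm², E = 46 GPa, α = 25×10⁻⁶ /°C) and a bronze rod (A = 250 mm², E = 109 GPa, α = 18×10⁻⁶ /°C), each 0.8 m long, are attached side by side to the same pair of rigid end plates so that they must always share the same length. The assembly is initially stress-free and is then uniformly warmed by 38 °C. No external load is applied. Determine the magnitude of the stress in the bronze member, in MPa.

σ ≈ 17.5 MPa (tensile)

The magnesium alloy has the larger α, so on heating it would change length more than the bronze if both were free. The rigid plates force a common final length, so the magnesium alloy is put into compression and the bronze into tension, with equal and opposite forces P (no external load).
Compatibility of the two members (thermal + elastic change equal): (α₁ − α₂)ΔT = P·[1/(A₁E₁) + 1/(A₂E₂)].
|α₁ − α₂|·ΔT = 7×10⁻⁶ × 38 = 0.000266.
1/(A₁E₁) + 1/(A₂E₂) = 1/(900×46×10³) + 1/(250×109×10³) = 6.085×10⁻⁸ N⁻¹.
P = 0.000266 / 6.085×10⁻⁸ = 4371 N = 4.371 kN.
σ_{bronze} = P/A₂ = 4371/250 = 17.49 MPa, tensile.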